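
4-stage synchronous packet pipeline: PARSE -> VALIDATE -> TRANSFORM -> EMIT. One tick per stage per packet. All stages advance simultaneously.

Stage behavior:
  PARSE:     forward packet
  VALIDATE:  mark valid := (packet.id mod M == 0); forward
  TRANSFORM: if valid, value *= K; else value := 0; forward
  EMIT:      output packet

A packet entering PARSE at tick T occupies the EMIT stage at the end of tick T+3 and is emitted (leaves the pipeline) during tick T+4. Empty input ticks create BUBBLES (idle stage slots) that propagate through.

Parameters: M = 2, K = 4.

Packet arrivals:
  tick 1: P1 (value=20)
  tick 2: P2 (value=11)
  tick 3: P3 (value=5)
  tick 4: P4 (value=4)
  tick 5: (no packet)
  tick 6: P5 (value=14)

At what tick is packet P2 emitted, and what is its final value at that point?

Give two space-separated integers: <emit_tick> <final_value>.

Tick 1: [PARSE:P1(v=20,ok=F), VALIDATE:-, TRANSFORM:-, EMIT:-] out:-; in:P1
Tick 2: [PARSE:P2(v=11,ok=F), VALIDATE:P1(v=20,ok=F), TRANSFORM:-, EMIT:-] out:-; in:P2
Tick 3: [PARSE:P3(v=5,ok=F), VALIDATE:P2(v=11,ok=T), TRANSFORM:P1(v=0,ok=F), EMIT:-] out:-; in:P3
Tick 4: [PARSE:P4(v=4,ok=F), VALIDATE:P3(v=5,ok=F), TRANSFORM:P2(v=44,ok=T), EMIT:P1(v=0,ok=F)] out:-; in:P4
Tick 5: [PARSE:-, VALIDATE:P4(v=4,ok=T), TRANSFORM:P3(v=0,ok=F), EMIT:P2(v=44,ok=T)] out:P1(v=0); in:-
Tick 6: [PARSE:P5(v=14,ok=F), VALIDATE:-, TRANSFORM:P4(v=16,ok=T), EMIT:P3(v=0,ok=F)] out:P2(v=44); in:P5
Tick 7: [PARSE:-, VALIDATE:P5(v=14,ok=F), TRANSFORM:-, EMIT:P4(v=16,ok=T)] out:P3(v=0); in:-
Tick 8: [PARSE:-, VALIDATE:-, TRANSFORM:P5(v=0,ok=F), EMIT:-] out:P4(v=16); in:-
Tick 9: [PARSE:-, VALIDATE:-, TRANSFORM:-, EMIT:P5(v=0,ok=F)] out:-; in:-
Tick 10: [PARSE:-, VALIDATE:-, TRANSFORM:-, EMIT:-] out:P5(v=0); in:-
P2: arrives tick 2, valid=True (id=2, id%2=0), emit tick 6, final value 44

Answer: 6 44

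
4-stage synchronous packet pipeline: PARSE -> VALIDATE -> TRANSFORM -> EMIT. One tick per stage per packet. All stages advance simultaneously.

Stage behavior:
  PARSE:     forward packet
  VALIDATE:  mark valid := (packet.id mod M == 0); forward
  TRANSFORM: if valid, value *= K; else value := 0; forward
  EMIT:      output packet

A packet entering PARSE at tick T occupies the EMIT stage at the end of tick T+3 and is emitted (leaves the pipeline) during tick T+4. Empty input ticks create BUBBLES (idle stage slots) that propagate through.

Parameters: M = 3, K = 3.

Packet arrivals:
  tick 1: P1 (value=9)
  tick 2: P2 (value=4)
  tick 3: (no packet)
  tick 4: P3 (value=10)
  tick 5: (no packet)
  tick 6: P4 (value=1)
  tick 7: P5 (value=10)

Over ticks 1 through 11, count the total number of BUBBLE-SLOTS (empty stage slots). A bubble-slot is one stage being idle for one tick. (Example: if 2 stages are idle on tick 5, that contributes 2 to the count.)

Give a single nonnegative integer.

Tick 1: [PARSE:P1(v=9,ok=F), VALIDATE:-, TRANSFORM:-, EMIT:-] out:-; bubbles=3
Tick 2: [PARSE:P2(v=4,ok=F), VALIDATE:P1(v=9,ok=F), TRANSFORM:-, EMIT:-] out:-; bubbles=2
Tick 3: [PARSE:-, VALIDATE:P2(v=4,ok=F), TRANSFORM:P1(v=0,ok=F), EMIT:-] out:-; bubbles=2
Tick 4: [PARSE:P3(v=10,ok=F), VALIDATE:-, TRANSFORM:P2(v=0,ok=F), EMIT:P1(v=0,ok=F)] out:-; bubbles=1
Tick 5: [PARSE:-, VALIDATE:P3(v=10,ok=T), TRANSFORM:-, EMIT:P2(v=0,ok=F)] out:P1(v=0); bubbles=2
Tick 6: [PARSE:P4(v=1,ok=F), VALIDATE:-, TRANSFORM:P3(v=30,ok=T), EMIT:-] out:P2(v=0); bubbles=2
Tick 7: [PARSE:P5(v=10,ok=F), VALIDATE:P4(v=1,ok=F), TRANSFORM:-, EMIT:P3(v=30,ok=T)] out:-; bubbles=1
Tick 8: [PARSE:-, VALIDATE:P5(v=10,ok=F), TRANSFORM:P4(v=0,ok=F), EMIT:-] out:P3(v=30); bubbles=2
Tick 9: [PARSE:-, VALIDATE:-, TRANSFORM:P5(v=0,ok=F), EMIT:P4(v=0,ok=F)] out:-; bubbles=2
Tick 10: [PARSE:-, VALIDATE:-, TRANSFORM:-, EMIT:P5(v=0,ok=F)] out:P4(v=0); bubbles=3
Tick 11: [PARSE:-, VALIDATE:-, TRANSFORM:-, EMIT:-] out:P5(v=0); bubbles=4
Total bubble-slots: 24

Answer: 24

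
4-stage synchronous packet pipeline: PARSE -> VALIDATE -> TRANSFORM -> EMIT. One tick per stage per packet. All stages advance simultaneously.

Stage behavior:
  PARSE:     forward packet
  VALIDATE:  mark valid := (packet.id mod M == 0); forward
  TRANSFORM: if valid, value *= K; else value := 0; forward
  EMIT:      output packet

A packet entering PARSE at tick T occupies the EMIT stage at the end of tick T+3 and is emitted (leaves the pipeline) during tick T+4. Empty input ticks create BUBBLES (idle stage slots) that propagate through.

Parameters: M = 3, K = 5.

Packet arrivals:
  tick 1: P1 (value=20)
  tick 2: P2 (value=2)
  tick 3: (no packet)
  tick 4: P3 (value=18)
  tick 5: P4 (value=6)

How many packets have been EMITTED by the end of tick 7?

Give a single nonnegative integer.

Tick 1: [PARSE:P1(v=20,ok=F), VALIDATE:-, TRANSFORM:-, EMIT:-] out:-; in:P1
Tick 2: [PARSE:P2(v=2,ok=F), VALIDATE:P1(v=20,ok=F), TRANSFORM:-, EMIT:-] out:-; in:P2
Tick 3: [PARSE:-, VALIDATE:P2(v=2,ok=F), TRANSFORM:P1(v=0,ok=F), EMIT:-] out:-; in:-
Tick 4: [PARSE:P3(v=18,ok=F), VALIDATE:-, TRANSFORM:P2(v=0,ok=F), EMIT:P1(v=0,ok=F)] out:-; in:P3
Tick 5: [PARSE:P4(v=6,ok=F), VALIDATE:P3(v=18,ok=T), TRANSFORM:-, EMIT:P2(v=0,ok=F)] out:P1(v=0); in:P4
Tick 6: [PARSE:-, VALIDATE:P4(v=6,ok=F), TRANSFORM:P3(v=90,ok=T), EMIT:-] out:P2(v=0); in:-
Tick 7: [PARSE:-, VALIDATE:-, TRANSFORM:P4(v=0,ok=F), EMIT:P3(v=90,ok=T)] out:-; in:-
Emitted by tick 7: ['P1', 'P2']

Answer: 2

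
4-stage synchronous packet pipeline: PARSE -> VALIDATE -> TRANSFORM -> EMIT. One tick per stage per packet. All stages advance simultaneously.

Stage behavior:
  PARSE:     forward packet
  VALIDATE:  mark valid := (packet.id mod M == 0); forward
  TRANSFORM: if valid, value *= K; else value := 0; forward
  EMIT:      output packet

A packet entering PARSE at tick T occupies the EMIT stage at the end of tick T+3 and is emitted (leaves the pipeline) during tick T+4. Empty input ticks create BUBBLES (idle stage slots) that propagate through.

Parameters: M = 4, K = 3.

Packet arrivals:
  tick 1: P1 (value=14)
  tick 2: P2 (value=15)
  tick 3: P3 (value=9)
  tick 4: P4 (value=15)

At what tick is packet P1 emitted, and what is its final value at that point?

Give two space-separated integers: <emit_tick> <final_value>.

Tick 1: [PARSE:P1(v=14,ok=F), VALIDATE:-, TRANSFORM:-, EMIT:-] out:-; in:P1
Tick 2: [PARSE:P2(v=15,ok=F), VALIDATE:P1(v=14,ok=F), TRANSFORM:-, EMIT:-] out:-; in:P2
Tick 3: [PARSE:P3(v=9,ok=F), VALIDATE:P2(v=15,ok=F), TRANSFORM:P1(v=0,ok=F), EMIT:-] out:-; in:P3
Tick 4: [PARSE:P4(v=15,ok=F), VALIDATE:P3(v=9,ok=F), TRANSFORM:P2(v=0,ok=F), EMIT:P1(v=0,ok=F)] out:-; in:P4
Tick 5: [PARSE:-, VALIDATE:P4(v=15,ok=T), TRANSFORM:P3(v=0,ok=F), EMIT:P2(v=0,ok=F)] out:P1(v=0); in:-
Tick 6: [PARSE:-, VALIDATE:-, TRANSFORM:P4(v=45,ok=T), EMIT:P3(v=0,ok=F)] out:P2(v=0); in:-
Tick 7: [PARSE:-, VALIDATE:-, TRANSFORM:-, EMIT:P4(v=45,ok=T)] out:P3(v=0); in:-
Tick 8: [PARSE:-, VALIDATE:-, TRANSFORM:-, EMIT:-] out:P4(v=45); in:-
P1: arrives tick 1, valid=False (id=1, id%4=1), emit tick 5, final value 0

Answer: 5 0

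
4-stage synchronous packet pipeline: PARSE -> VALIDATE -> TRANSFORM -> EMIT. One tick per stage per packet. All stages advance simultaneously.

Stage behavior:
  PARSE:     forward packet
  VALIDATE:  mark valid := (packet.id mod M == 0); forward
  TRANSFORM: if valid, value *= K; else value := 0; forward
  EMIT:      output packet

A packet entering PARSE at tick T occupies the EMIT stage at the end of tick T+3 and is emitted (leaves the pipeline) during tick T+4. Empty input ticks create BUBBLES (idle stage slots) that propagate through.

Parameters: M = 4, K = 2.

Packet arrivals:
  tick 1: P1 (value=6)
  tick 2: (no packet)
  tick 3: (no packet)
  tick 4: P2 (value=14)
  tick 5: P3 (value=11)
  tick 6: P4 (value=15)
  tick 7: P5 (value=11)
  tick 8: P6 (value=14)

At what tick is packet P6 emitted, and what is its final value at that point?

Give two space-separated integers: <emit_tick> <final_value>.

Tick 1: [PARSE:P1(v=6,ok=F), VALIDATE:-, TRANSFORM:-, EMIT:-] out:-; in:P1
Tick 2: [PARSE:-, VALIDATE:P1(v=6,ok=F), TRANSFORM:-, EMIT:-] out:-; in:-
Tick 3: [PARSE:-, VALIDATE:-, TRANSFORM:P1(v=0,ok=F), EMIT:-] out:-; in:-
Tick 4: [PARSE:P2(v=14,ok=F), VALIDATE:-, TRANSFORM:-, EMIT:P1(v=0,ok=F)] out:-; in:P2
Tick 5: [PARSE:P3(v=11,ok=F), VALIDATE:P2(v=14,ok=F), TRANSFORM:-, EMIT:-] out:P1(v=0); in:P3
Tick 6: [PARSE:P4(v=15,ok=F), VALIDATE:P3(v=11,ok=F), TRANSFORM:P2(v=0,ok=F), EMIT:-] out:-; in:P4
Tick 7: [PARSE:P5(v=11,ok=F), VALIDATE:P4(v=15,ok=T), TRANSFORM:P3(v=0,ok=F), EMIT:P2(v=0,ok=F)] out:-; in:P5
Tick 8: [PARSE:P6(v=14,ok=F), VALIDATE:P5(v=11,ok=F), TRANSFORM:P4(v=30,ok=T), EMIT:P3(v=0,ok=F)] out:P2(v=0); in:P6
Tick 9: [PARSE:-, VALIDATE:P6(v=14,ok=F), TRANSFORM:P5(v=0,ok=F), EMIT:P4(v=30,ok=T)] out:P3(v=0); in:-
Tick 10: [PARSE:-, VALIDATE:-, TRANSFORM:P6(v=0,ok=F), EMIT:P5(v=0,ok=F)] out:P4(v=30); in:-
Tick 11: [PARSE:-, VALIDATE:-, TRANSFORM:-, EMIT:P6(v=0,ok=F)] out:P5(v=0); in:-
Tick 12: [PARSE:-, VALIDATE:-, TRANSFORM:-, EMIT:-] out:P6(v=0); in:-
P6: arrives tick 8, valid=False (id=6, id%4=2), emit tick 12, final value 0

Answer: 12 0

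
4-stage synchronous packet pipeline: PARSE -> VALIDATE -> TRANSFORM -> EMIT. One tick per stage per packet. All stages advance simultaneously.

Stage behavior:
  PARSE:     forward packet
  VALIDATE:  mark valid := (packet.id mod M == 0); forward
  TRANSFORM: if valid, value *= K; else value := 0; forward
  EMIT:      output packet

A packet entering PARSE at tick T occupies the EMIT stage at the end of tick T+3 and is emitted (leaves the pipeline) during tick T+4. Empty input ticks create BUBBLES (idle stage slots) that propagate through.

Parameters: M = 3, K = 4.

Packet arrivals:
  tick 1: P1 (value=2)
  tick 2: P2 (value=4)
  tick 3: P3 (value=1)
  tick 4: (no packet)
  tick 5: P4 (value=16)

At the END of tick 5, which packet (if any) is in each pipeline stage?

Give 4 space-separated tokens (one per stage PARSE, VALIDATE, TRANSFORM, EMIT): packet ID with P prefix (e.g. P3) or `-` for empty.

Answer: P4 - P3 P2

Derivation:
Tick 1: [PARSE:P1(v=2,ok=F), VALIDATE:-, TRANSFORM:-, EMIT:-] out:-; in:P1
Tick 2: [PARSE:P2(v=4,ok=F), VALIDATE:P1(v=2,ok=F), TRANSFORM:-, EMIT:-] out:-; in:P2
Tick 3: [PARSE:P3(v=1,ok=F), VALIDATE:P2(v=4,ok=F), TRANSFORM:P1(v=0,ok=F), EMIT:-] out:-; in:P3
Tick 4: [PARSE:-, VALIDATE:P3(v=1,ok=T), TRANSFORM:P2(v=0,ok=F), EMIT:P1(v=0,ok=F)] out:-; in:-
Tick 5: [PARSE:P4(v=16,ok=F), VALIDATE:-, TRANSFORM:P3(v=4,ok=T), EMIT:P2(v=0,ok=F)] out:P1(v=0); in:P4
At end of tick 5: ['P4', '-', 'P3', 'P2']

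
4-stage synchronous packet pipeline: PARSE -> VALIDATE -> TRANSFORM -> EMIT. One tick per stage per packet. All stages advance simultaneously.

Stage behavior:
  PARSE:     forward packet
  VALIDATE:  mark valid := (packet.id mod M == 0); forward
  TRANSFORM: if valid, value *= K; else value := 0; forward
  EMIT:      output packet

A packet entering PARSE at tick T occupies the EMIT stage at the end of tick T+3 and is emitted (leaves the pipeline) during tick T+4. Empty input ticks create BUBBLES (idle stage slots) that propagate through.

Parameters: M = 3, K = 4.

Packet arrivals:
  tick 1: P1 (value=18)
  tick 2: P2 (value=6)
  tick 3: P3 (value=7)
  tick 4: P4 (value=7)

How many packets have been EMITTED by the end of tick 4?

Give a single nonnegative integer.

Tick 1: [PARSE:P1(v=18,ok=F), VALIDATE:-, TRANSFORM:-, EMIT:-] out:-; in:P1
Tick 2: [PARSE:P2(v=6,ok=F), VALIDATE:P1(v=18,ok=F), TRANSFORM:-, EMIT:-] out:-; in:P2
Tick 3: [PARSE:P3(v=7,ok=F), VALIDATE:P2(v=6,ok=F), TRANSFORM:P1(v=0,ok=F), EMIT:-] out:-; in:P3
Tick 4: [PARSE:P4(v=7,ok=F), VALIDATE:P3(v=7,ok=T), TRANSFORM:P2(v=0,ok=F), EMIT:P1(v=0,ok=F)] out:-; in:P4
Emitted by tick 4: []

Answer: 0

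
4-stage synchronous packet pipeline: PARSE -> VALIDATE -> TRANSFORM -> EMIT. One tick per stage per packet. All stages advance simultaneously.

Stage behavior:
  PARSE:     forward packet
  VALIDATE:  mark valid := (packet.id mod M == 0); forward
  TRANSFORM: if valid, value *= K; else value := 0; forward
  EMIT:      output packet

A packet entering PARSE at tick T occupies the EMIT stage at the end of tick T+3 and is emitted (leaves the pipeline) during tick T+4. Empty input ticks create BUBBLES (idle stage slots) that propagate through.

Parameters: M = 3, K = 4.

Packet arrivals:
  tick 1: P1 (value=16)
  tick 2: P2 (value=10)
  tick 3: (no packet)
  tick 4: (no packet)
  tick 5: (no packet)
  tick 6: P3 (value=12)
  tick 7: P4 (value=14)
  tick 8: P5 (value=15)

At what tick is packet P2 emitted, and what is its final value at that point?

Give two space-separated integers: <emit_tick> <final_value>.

Answer: 6 0

Derivation:
Tick 1: [PARSE:P1(v=16,ok=F), VALIDATE:-, TRANSFORM:-, EMIT:-] out:-; in:P1
Tick 2: [PARSE:P2(v=10,ok=F), VALIDATE:P1(v=16,ok=F), TRANSFORM:-, EMIT:-] out:-; in:P2
Tick 3: [PARSE:-, VALIDATE:P2(v=10,ok=F), TRANSFORM:P1(v=0,ok=F), EMIT:-] out:-; in:-
Tick 4: [PARSE:-, VALIDATE:-, TRANSFORM:P2(v=0,ok=F), EMIT:P1(v=0,ok=F)] out:-; in:-
Tick 5: [PARSE:-, VALIDATE:-, TRANSFORM:-, EMIT:P2(v=0,ok=F)] out:P1(v=0); in:-
Tick 6: [PARSE:P3(v=12,ok=F), VALIDATE:-, TRANSFORM:-, EMIT:-] out:P2(v=0); in:P3
Tick 7: [PARSE:P4(v=14,ok=F), VALIDATE:P3(v=12,ok=T), TRANSFORM:-, EMIT:-] out:-; in:P4
Tick 8: [PARSE:P5(v=15,ok=F), VALIDATE:P4(v=14,ok=F), TRANSFORM:P3(v=48,ok=T), EMIT:-] out:-; in:P5
Tick 9: [PARSE:-, VALIDATE:P5(v=15,ok=F), TRANSFORM:P4(v=0,ok=F), EMIT:P3(v=48,ok=T)] out:-; in:-
Tick 10: [PARSE:-, VALIDATE:-, TRANSFORM:P5(v=0,ok=F), EMIT:P4(v=0,ok=F)] out:P3(v=48); in:-
Tick 11: [PARSE:-, VALIDATE:-, TRANSFORM:-, EMIT:P5(v=0,ok=F)] out:P4(v=0); in:-
Tick 12: [PARSE:-, VALIDATE:-, TRANSFORM:-, EMIT:-] out:P5(v=0); in:-
P2: arrives tick 2, valid=False (id=2, id%3=2), emit tick 6, final value 0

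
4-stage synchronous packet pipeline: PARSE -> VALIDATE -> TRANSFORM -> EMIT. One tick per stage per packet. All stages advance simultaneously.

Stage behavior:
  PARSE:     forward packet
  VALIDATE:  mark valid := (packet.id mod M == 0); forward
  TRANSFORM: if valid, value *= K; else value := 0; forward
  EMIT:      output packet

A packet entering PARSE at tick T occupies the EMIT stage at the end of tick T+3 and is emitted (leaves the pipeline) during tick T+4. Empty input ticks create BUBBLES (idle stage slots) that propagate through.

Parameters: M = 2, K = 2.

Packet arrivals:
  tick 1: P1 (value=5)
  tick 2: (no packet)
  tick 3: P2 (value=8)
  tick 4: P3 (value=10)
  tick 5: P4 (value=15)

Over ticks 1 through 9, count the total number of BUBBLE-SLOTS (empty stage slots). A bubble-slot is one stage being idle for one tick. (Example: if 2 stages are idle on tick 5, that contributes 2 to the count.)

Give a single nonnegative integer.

Tick 1: [PARSE:P1(v=5,ok=F), VALIDATE:-, TRANSFORM:-, EMIT:-] out:-; bubbles=3
Tick 2: [PARSE:-, VALIDATE:P1(v=5,ok=F), TRANSFORM:-, EMIT:-] out:-; bubbles=3
Tick 3: [PARSE:P2(v=8,ok=F), VALIDATE:-, TRANSFORM:P1(v=0,ok=F), EMIT:-] out:-; bubbles=2
Tick 4: [PARSE:P3(v=10,ok=F), VALIDATE:P2(v=8,ok=T), TRANSFORM:-, EMIT:P1(v=0,ok=F)] out:-; bubbles=1
Tick 5: [PARSE:P4(v=15,ok=F), VALIDATE:P3(v=10,ok=F), TRANSFORM:P2(v=16,ok=T), EMIT:-] out:P1(v=0); bubbles=1
Tick 6: [PARSE:-, VALIDATE:P4(v=15,ok=T), TRANSFORM:P3(v=0,ok=F), EMIT:P2(v=16,ok=T)] out:-; bubbles=1
Tick 7: [PARSE:-, VALIDATE:-, TRANSFORM:P4(v=30,ok=T), EMIT:P3(v=0,ok=F)] out:P2(v=16); bubbles=2
Tick 8: [PARSE:-, VALIDATE:-, TRANSFORM:-, EMIT:P4(v=30,ok=T)] out:P3(v=0); bubbles=3
Tick 9: [PARSE:-, VALIDATE:-, TRANSFORM:-, EMIT:-] out:P4(v=30); bubbles=4
Total bubble-slots: 20

Answer: 20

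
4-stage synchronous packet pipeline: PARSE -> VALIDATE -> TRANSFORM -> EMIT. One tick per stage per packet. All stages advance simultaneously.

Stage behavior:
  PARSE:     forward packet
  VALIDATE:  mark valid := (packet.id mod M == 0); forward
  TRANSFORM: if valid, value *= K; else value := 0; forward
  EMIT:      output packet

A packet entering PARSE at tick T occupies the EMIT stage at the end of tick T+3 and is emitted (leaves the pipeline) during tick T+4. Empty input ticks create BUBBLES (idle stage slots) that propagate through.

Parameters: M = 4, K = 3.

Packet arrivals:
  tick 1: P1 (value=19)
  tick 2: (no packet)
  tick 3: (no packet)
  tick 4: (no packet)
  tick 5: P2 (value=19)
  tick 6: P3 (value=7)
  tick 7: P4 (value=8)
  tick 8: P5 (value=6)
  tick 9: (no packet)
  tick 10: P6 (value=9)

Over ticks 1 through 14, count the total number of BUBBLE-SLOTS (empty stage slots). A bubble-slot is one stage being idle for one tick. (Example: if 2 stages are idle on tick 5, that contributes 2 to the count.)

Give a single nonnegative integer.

Tick 1: [PARSE:P1(v=19,ok=F), VALIDATE:-, TRANSFORM:-, EMIT:-] out:-; bubbles=3
Tick 2: [PARSE:-, VALIDATE:P1(v=19,ok=F), TRANSFORM:-, EMIT:-] out:-; bubbles=3
Tick 3: [PARSE:-, VALIDATE:-, TRANSFORM:P1(v=0,ok=F), EMIT:-] out:-; bubbles=3
Tick 4: [PARSE:-, VALIDATE:-, TRANSFORM:-, EMIT:P1(v=0,ok=F)] out:-; bubbles=3
Tick 5: [PARSE:P2(v=19,ok=F), VALIDATE:-, TRANSFORM:-, EMIT:-] out:P1(v=0); bubbles=3
Tick 6: [PARSE:P3(v=7,ok=F), VALIDATE:P2(v=19,ok=F), TRANSFORM:-, EMIT:-] out:-; bubbles=2
Tick 7: [PARSE:P4(v=8,ok=F), VALIDATE:P3(v=7,ok=F), TRANSFORM:P2(v=0,ok=F), EMIT:-] out:-; bubbles=1
Tick 8: [PARSE:P5(v=6,ok=F), VALIDATE:P4(v=8,ok=T), TRANSFORM:P3(v=0,ok=F), EMIT:P2(v=0,ok=F)] out:-; bubbles=0
Tick 9: [PARSE:-, VALIDATE:P5(v=6,ok=F), TRANSFORM:P4(v=24,ok=T), EMIT:P3(v=0,ok=F)] out:P2(v=0); bubbles=1
Tick 10: [PARSE:P6(v=9,ok=F), VALIDATE:-, TRANSFORM:P5(v=0,ok=F), EMIT:P4(v=24,ok=T)] out:P3(v=0); bubbles=1
Tick 11: [PARSE:-, VALIDATE:P6(v=9,ok=F), TRANSFORM:-, EMIT:P5(v=0,ok=F)] out:P4(v=24); bubbles=2
Tick 12: [PARSE:-, VALIDATE:-, TRANSFORM:P6(v=0,ok=F), EMIT:-] out:P5(v=0); bubbles=3
Tick 13: [PARSE:-, VALIDATE:-, TRANSFORM:-, EMIT:P6(v=0,ok=F)] out:-; bubbles=3
Tick 14: [PARSE:-, VALIDATE:-, TRANSFORM:-, EMIT:-] out:P6(v=0); bubbles=4
Total bubble-slots: 32

Answer: 32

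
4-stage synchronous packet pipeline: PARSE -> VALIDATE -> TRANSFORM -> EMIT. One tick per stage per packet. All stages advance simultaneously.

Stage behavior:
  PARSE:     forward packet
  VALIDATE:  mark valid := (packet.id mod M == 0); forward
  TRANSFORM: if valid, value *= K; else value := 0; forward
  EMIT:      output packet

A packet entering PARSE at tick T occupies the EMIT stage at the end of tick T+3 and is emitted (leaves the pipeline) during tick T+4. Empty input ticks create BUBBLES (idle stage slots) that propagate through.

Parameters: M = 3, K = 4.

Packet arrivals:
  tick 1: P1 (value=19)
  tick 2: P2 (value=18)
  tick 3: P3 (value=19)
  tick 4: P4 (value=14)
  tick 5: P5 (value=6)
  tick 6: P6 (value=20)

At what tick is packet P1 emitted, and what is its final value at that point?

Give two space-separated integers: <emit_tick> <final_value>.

Answer: 5 0

Derivation:
Tick 1: [PARSE:P1(v=19,ok=F), VALIDATE:-, TRANSFORM:-, EMIT:-] out:-; in:P1
Tick 2: [PARSE:P2(v=18,ok=F), VALIDATE:P1(v=19,ok=F), TRANSFORM:-, EMIT:-] out:-; in:P2
Tick 3: [PARSE:P3(v=19,ok=F), VALIDATE:P2(v=18,ok=F), TRANSFORM:P1(v=0,ok=F), EMIT:-] out:-; in:P3
Tick 4: [PARSE:P4(v=14,ok=F), VALIDATE:P3(v=19,ok=T), TRANSFORM:P2(v=0,ok=F), EMIT:P1(v=0,ok=F)] out:-; in:P4
Tick 5: [PARSE:P5(v=6,ok=F), VALIDATE:P4(v=14,ok=F), TRANSFORM:P3(v=76,ok=T), EMIT:P2(v=0,ok=F)] out:P1(v=0); in:P5
Tick 6: [PARSE:P6(v=20,ok=F), VALIDATE:P5(v=6,ok=F), TRANSFORM:P4(v=0,ok=F), EMIT:P3(v=76,ok=T)] out:P2(v=0); in:P6
Tick 7: [PARSE:-, VALIDATE:P6(v=20,ok=T), TRANSFORM:P5(v=0,ok=F), EMIT:P4(v=0,ok=F)] out:P3(v=76); in:-
Tick 8: [PARSE:-, VALIDATE:-, TRANSFORM:P6(v=80,ok=T), EMIT:P5(v=0,ok=F)] out:P4(v=0); in:-
Tick 9: [PARSE:-, VALIDATE:-, TRANSFORM:-, EMIT:P6(v=80,ok=T)] out:P5(v=0); in:-
Tick 10: [PARSE:-, VALIDATE:-, TRANSFORM:-, EMIT:-] out:P6(v=80); in:-
P1: arrives tick 1, valid=False (id=1, id%3=1), emit tick 5, final value 0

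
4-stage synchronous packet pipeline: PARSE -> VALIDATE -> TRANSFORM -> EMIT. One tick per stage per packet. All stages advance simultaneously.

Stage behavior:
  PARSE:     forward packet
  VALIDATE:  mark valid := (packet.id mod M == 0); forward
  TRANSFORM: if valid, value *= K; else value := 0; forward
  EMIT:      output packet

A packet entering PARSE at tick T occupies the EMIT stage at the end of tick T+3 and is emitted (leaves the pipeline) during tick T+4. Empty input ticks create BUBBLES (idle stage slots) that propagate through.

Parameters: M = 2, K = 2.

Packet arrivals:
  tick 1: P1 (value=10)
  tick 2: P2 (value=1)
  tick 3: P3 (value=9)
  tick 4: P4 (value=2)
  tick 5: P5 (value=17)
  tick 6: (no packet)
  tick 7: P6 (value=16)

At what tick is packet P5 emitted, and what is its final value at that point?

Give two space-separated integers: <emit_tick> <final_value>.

Tick 1: [PARSE:P1(v=10,ok=F), VALIDATE:-, TRANSFORM:-, EMIT:-] out:-; in:P1
Tick 2: [PARSE:P2(v=1,ok=F), VALIDATE:P1(v=10,ok=F), TRANSFORM:-, EMIT:-] out:-; in:P2
Tick 3: [PARSE:P3(v=9,ok=F), VALIDATE:P2(v=1,ok=T), TRANSFORM:P1(v=0,ok=F), EMIT:-] out:-; in:P3
Tick 4: [PARSE:P4(v=2,ok=F), VALIDATE:P3(v=9,ok=F), TRANSFORM:P2(v=2,ok=T), EMIT:P1(v=0,ok=F)] out:-; in:P4
Tick 5: [PARSE:P5(v=17,ok=F), VALIDATE:P4(v=2,ok=T), TRANSFORM:P3(v=0,ok=F), EMIT:P2(v=2,ok=T)] out:P1(v=0); in:P5
Tick 6: [PARSE:-, VALIDATE:P5(v=17,ok=F), TRANSFORM:P4(v=4,ok=T), EMIT:P3(v=0,ok=F)] out:P2(v=2); in:-
Tick 7: [PARSE:P6(v=16,ok=F), VALIDATE:-, TRANSFORM:P5(v=0,ok=F), EMIT:P4(v=4,ok=T)] out:P3(v=0); in:P6
Tick 8: [PARSE:-, VALIDATE:P6(v=16,ok=T), TRANSFORM:-, EMIT:P5(v=0,ok=F)] out:P4(v=4); in:-
Tick 9: [PARSE:-, VALIDATE:-, TRANSFORM:P6(v=32,ok=T), EMIT:-] out:P5(v=0); in:-
Tick 10: [PARSE:-, VALIDATE:-, TRANSFORM:-, EMIT:P6(v=32,ok=T)] out:-; in:-
Tick 11: [PARSE:-, VALIDATE:-, TRANSFORM:-, EMIT:-] out:P6(v=32); in:-
P5: arrives tick 5, valid=False (id=5, id%2=1), emit tick 9, final value 0

Answer: 9 0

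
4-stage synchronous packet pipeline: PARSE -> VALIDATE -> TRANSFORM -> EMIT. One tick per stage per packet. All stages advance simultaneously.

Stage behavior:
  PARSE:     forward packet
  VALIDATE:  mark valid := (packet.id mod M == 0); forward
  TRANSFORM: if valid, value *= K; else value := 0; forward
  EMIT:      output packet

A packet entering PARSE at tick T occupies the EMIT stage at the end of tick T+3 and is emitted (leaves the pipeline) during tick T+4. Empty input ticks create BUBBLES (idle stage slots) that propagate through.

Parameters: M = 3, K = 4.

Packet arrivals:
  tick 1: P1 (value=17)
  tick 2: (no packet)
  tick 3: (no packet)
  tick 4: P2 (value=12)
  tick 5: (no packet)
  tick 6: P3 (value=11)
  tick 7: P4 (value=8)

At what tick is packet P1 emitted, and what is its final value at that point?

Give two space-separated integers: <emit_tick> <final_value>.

Answer: 5 0

Derivation:
Tick 1: [PARSE:P1(v=17,ok=F), VALIDATE:-, TRANSFORM:-, EMIT:-] out:-; in:P1
Tick 2: [PARSE:-, VALIDATE:P1(v=17,ok=F), TRANSFORM:-, EMIT:-] out:-; in:-
Tick 3: [PARSE:-, VALIDATE:-, TRANSFORM:P1(v=0,ok=F), EMIT:-] out:-; in:-
Tick 4: [PARSE:P2(v=12,ok=F), VALIDATE:-, TRANSFORM:-, EMIT:P1(v=0,ok=F)] out:-; in:P2
Tick 5: [PARSE:-, VALIDATE:P2(v=12,ok=F), TRANSFORM:-, EMIT:-] out:P1(v=0); in:-
Tick 6: [PARSE:P3(v=11,ok=F), VALIDATE:-, TRANSFORM:P2(v=0,ok=F), EMIT:-] out:-; in:P3
Tick 7: [PARSE:P4(v=8,ok=F), VALIDATE:P3(v=11,ok=T), TRANSFORM:-, EMIT:P2(v=0,ok=F)] out:-; in:P4
Tick 8: [PARSE:-, VALIDATE:P4(v=8,ok=F), TRANSFORM:P3(v=44,ok=T), EMIT:-] out:P2(v=0); in:-
Tick 9: [PARSE:-, VALIDATE:-, TRANSFORM:P4(v=0,ok=F), EMIT:P3(v=44,ok=T)] out:-; in:-
Tick 10: [PARSE:-, VALIDATE:-, TRANSFORM:-, EMIT:P4(v=0,ok=F)] out:P3(v=44); in:-
Tick 11: [PARSE:-, VALIDATE:-, TRANSFORM:-, EMIT:-] out:P4(v=0); in:-
P1: arrives tick 1, valid=False (id=1, id%3=1), emit tick 5, final value 0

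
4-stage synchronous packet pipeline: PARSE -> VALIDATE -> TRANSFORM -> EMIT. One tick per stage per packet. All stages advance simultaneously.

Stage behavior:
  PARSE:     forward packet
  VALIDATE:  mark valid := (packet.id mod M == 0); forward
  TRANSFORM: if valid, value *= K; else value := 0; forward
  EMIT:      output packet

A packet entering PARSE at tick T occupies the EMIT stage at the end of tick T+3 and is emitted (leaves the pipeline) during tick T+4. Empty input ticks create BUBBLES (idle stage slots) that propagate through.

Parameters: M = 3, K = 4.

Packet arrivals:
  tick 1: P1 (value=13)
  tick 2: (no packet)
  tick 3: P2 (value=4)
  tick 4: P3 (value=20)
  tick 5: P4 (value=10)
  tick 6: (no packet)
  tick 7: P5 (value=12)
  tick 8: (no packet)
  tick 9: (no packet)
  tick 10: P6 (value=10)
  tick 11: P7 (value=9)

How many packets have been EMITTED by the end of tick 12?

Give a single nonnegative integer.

Tick 1: [PARSE:P1(v=13,ok=F), VALIDATE:-, TRANSFORM:-, EMIT:-] out:-; in:P1
Tick 2: [PARSE:-, VALIDATE:P1(v=13,ok=F), TRANSFORM:-, EMIT:-] out:-; in:-
Tick 3: [PARSE:P2(v=4,ok=F), VALIDATE:-, TRANSFORM:P1(v=0,ok=F), EMIT:-] out:-; in:P2
Tick 4: [PARSE:P3(v=20,ok=F), VALIDATE:P2(v=4,ok=F), TRANSFORM:-, EMIT:P1(v=0,ok=F)] out:-; in:P3
Tick 5: [PARSE:P4(v=10,ok=F), VALIDATE:P3(v=20,ok=T), TRANSFORM:P2(v=0,ok=F), EMIT:-] out:P1(v=0); in:P4
Tick 6: [PARSE:-, VALIDATE:P4(v=10,ok=F), TRANSFORM:P3(v=80,ok=T), EMIT:P2(v=0,ok=F)] out:-; in:-
Tick 7: [PARSE:P5(v=12,ok=F), VALIDATE:-, TRANSFORM:P4(v=0,ok=F), EMIT:P3(v=80,ok=T)] out:P2(v=0); in:P5
Tick 8: [PARSE:-, VALIDATE:P5(v=12,ok=F), TRANSFORM:-, EMIT:P4(v=0,ok=F)] out:P3(v=80); in:-
Tick 9: [PARSE:-, VALIDATE:-, TRANSFORM:P5(v=0,ok=F), EMIT:-] out:P4(v=0); in:-
Tick 10: [PARSE:P6(v=10,ok=F), VALIDATE:-, TRANSFORM:-, EMIT:P5(v=0,ok=F)] out:-; in:P6
Tick 11: [PARSE:P7(v=9,ok=F), VALIDATE:P6(v=10,ok=T), TRANSFORM:-, EMIT:-] out:P5(v=0); in:P7
Tick 12: [PARSE:-, VALIDATE:P7(v=9,ok=F), TRANSFORM:P6(v=40,ok=T), EMIT:-] out:-; in:-
Emitted by tick 12: ['P1', 'P2', 'P3', 'P4', 'P5']

Answer: 5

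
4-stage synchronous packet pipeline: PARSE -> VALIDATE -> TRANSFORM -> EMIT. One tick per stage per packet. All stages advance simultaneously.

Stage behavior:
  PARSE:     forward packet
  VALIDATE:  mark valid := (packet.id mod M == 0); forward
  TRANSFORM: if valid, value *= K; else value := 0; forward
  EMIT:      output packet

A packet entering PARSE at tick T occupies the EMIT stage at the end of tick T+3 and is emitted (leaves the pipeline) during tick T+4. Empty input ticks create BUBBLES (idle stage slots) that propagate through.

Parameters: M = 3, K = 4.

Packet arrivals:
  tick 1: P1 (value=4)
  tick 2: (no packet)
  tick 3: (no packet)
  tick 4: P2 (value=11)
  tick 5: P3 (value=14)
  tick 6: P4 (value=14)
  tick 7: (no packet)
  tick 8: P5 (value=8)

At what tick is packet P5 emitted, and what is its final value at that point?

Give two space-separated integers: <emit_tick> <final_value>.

Tick 1: [PARSE:P1(v=4,ok=F), VALIDATE:-, TRANSFORM:-, EMIT:-] out:-; in:P1
Tick 2: [PARSE:-, VALIDATE:P1(v=4,ok=F), TRANSFORM:-, EMIT:-] out:-; in:-
Tick 3: [PARSE:-, VALIDATE:-, TRANSFORM:P1(v=0,ok=F), EMIT:-] out:-; in:-
Tick 4: [PARSE:P2(v=11,ok=F), VALIDATE:-, TRANSFORM:-, EMIT:P1(v=0,ok=F)] out:-; in:P2
Tick 5: [PARSE:P3(v=14,ok=F), VALIDATE:P2(v=11,ok=F), TRANSFORM:-, EMIT:-] out:P1(v=0); in:P3
Tick 6: [PARSE:P4(v=14,ok=F), VALIDATE:P3(v=14,ok=T), TRANSFORM:P2(v=0,ok=F), EMIT:-] out:-; in:P4
Tick 7: [PARSE:-, VALIDATE:P4(v=14,ok=F), TRANSFORM:P3(v=56,ok=T), EMIT:P2(v=0,ok=F)] out:-; in:-
Tick 8: [PARSE:P5(v=8,ok=F), VALIDATE:-, TRANSFORM:P4(v=0,ok=F), EMIT:P3(v=56,ok=T)] out:P2(v=0); in:P5
Tick 9: [PARSE:-, VALIDATE:P5(v=8,ok=F), TRANSFORM:-, EMIT:P4(v=0,ok=F)] out:P3(v=56); in:-
Tick 10: [PARSE:-, VALIDATE:-, TRANSFORM:P5(v=0,ok=F), EMIT:-] out:P4(v=0); in:-
Tick 11: [PARSE:-, VALIDATE:-, TRANSFORM:-, EMIT:P5(v=0,ok=F)] out:-; in:-
Tick 12: [PARSE:-, VALIDATE:-, TRANSFORM:-, EMIT:-] out:P5(v=0); in:-
P5: arrives tick 8, valid=False (id=5, id%3=2), emit tick 12, final value 0

Answer: 12 0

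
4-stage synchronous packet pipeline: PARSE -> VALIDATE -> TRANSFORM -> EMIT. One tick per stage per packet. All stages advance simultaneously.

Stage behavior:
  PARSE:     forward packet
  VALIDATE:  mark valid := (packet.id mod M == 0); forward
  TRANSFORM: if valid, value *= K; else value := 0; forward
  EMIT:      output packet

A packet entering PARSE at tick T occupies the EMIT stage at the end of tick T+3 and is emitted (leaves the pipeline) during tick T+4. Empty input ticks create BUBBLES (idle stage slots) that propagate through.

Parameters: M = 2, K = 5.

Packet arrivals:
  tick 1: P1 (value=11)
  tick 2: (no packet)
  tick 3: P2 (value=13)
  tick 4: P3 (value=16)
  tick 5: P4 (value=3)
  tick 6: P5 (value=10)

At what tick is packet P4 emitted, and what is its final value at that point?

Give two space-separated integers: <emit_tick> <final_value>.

Tick 1: [PARSE:P1(v=11,ok=F), VALIDATE:-, TRANSFORM:-, EMIT:-] out:-; in:P1
Tick 2: [PARSE:-, VALIDATE:P1(v=11,ok=F), TRANSFORM:-, EMIT:-] out:-; in:-
Tick 3: [PARSE:P2(v=13,ok=F), VALIDATE:-, TRANSFORM:P1(v=0,ok=F), EMIT:-] out:-; in:P2
Tick 4: [PARSE:P3(v=16,ok=F), VALIDATE:P2(v=13,ok=T), TRANSFORM:-, EMIT:P1(v=0,ok=F)] out:-; in:P3
Tick 5: [PARSE:P4(v=3,ok=F), VALIDATE:P3(v=16,ok=F), TRANSFORM:P2(v=65,ok=T), EMIT:-] out:P1(v=0); in:P4
Tick 6: [PARSE:P5(v=10,ok=F), VALIDATE:P4(v=3,ok=T), TRANSFORM:P3(v=0,ok=F), EMIT:P2(v=65,ok=T)] out:-; in:P5
Tick 7: [PARSE:-, VALIDATE:P5(v=10,ok=F), TRANSFORM:P4(v=15,ok=T), EMIT:P3(v=0,ok=F)] out:P2(v=65); in:-
Tick 8: [PARSE:-, VALIDATE:-, TRANSFORM:P5(v=0,ok=F), EMIT:P4(v=15,ok=T)] out:P3(v=0); in:-
Tick 9: [PARSE:-, VALIDATE:-, TRANSFORM:-, EMIT:P5(v=0,ok=F)] out:P4(v=15); in:-
Tick 10: [PARSE:-, VALIDATE:-, TRANSFORM:-, EMIT:-] out:P5(v=0); in:-
P4: arrives tick 5, valid=True (id=4, id%2=0), emit tick 9, final value 15

Answer: 9 15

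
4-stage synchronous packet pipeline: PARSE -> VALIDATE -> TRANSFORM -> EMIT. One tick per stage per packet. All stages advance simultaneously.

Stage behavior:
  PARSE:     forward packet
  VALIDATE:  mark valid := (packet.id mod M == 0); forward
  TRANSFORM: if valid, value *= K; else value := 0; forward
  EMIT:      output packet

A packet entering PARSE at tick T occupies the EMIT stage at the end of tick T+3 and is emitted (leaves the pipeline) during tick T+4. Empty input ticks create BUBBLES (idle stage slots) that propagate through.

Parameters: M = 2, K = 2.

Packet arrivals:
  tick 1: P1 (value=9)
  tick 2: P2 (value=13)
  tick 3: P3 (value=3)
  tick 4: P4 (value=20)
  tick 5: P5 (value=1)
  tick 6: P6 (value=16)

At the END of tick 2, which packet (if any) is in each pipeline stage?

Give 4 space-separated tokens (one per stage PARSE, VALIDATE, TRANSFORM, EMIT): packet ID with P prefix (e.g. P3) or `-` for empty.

Answer: P2 P1 - -

Derivation:
Tick 1: [PARSE:P1(v=9,ok=F), VALIDATE:-, TRANSFORM:-, EMIT:-] out:-; in:P1
Tick 2: [PARSE:P2(v=13,ok=F), VALIDATE:P1(v=9,ok=F), TRANSFORM:-, EMIT:-] out:-; in:P2
At end of tick 2: ['P2', 'P1', '-', '-']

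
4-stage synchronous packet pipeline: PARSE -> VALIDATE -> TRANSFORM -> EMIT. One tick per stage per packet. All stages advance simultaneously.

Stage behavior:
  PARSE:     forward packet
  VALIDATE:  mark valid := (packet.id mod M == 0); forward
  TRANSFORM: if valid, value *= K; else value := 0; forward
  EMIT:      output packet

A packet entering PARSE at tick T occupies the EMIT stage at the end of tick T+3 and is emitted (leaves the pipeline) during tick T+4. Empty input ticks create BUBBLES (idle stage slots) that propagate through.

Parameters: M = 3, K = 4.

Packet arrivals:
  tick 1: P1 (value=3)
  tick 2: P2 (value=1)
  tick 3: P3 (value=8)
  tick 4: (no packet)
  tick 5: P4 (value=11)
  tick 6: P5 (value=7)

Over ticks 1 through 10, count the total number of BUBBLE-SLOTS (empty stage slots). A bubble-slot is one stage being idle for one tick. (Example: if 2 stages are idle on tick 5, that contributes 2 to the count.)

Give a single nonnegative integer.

Tick 1: [PARSE:P1(v=3,ok=F), VALIDATE:-, TRANSFORM:-, EMIT:-] out:-; bubbles=3
Tick 2: [PARSE:P2(v=1,ok=F), VALIDATE:P1(v=3,ok=F), TRANSFORM:-, EMIT:-] out:-; bubbles=2
Tick 3: [PARSE:P3(v=8,ok=F), VALIDATE:P2(v=1,ok=F), TRANSFORM:P1(v=0,ok=F), EMIT:-] out:-; bubbles=1
Tick 4: [PARSE:-, VALIDATE:P3(v=8,ok=T), TRANSFORM:P2(v=0,ok=F), EMIT:P1(v=0,ok=F)] out:-; bubbles=1
Tick 5: [PARSE:P4(v=11,ok=F), VALIDATE:-, TRANSFORM:P3(v=32,ok=T), EMIT:P2(v=0,ok=F)] out:P1(v=0); bubbles=1
Tick 6: [PARSE:P5(v=7,ok=F), VALIDATE:P4(v=11,ok=F), TRANSFORM:-, EMIT:P3(v=32,ok=T)] out:P2(v=0); bubbles=1
Tick 7: [PARSE:-, VALIDATE:P5(v=7,ok=F), TRANSFORM:P4(v=0,ok=F), EMIT:-] out:P3(v=32); bubbles=2
Tick 8: [PARSE:-, VALIDATE:-, TRANSFORM:P5(v=0,ok=F), EMIT:P4(v=0,ok=F)] out:-; bubbles=2
Tick 9: [PARSE:-, VALIDATE:-, TRANSFORM:-, EMIT:P5(v=0,ok=F)] out:P4(v=0); bubbles=3
Tick 10: [PARSE:-, VALIDATE:-, TRANSFORM:-, EMIT:-] out:P5(v=0); bubbles=4
Total bubble-slots: 20

Answer: 20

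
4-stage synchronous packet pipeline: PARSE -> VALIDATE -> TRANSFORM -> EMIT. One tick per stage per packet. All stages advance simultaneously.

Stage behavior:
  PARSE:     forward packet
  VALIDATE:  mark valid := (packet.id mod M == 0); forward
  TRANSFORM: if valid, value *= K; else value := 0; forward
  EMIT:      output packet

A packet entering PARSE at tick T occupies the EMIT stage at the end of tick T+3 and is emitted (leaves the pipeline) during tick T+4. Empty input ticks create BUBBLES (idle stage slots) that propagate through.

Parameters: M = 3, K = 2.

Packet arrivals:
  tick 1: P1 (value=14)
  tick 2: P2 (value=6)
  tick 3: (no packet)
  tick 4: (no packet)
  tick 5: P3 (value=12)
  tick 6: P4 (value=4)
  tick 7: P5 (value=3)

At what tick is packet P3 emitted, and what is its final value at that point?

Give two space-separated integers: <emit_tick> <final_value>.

Tick 1: [PARSE:P1(v=14,ok=F), VALIDATE:-, TRANSFORM:-, EMIT:-] out:-; in:P1
Tick 2: [PARSE:P2(v=6,ok=F), VALIDATE:P1(v=14,ok=F), TRANSFORM:-, EMIT:-] out:-; in:P2
Tick 3: [PARSE:-, VALIDATE:P2(v=6,ok=F), TRANSFORM:P1(v=0,ok=F), EMIT:-] out:-; in:-
Tick 4: [PARSE:-, VALIDATE:-, TRANSFORM:P2(v=0,ok=F), EMIT:P1(v=0,ok=F)] out:-; in:-
Tick 5: [PARSE:P3(v=12,ok=F), VALIDATE:-, TRANSFORM:-, EMIT:P2(v=0,ok=F)] out:P1(v=0); in:P3
Tick 6: [PARSE:P4(v=4,ok=F), VALIDATE:P3(v=12,ok=T), TRANSFORM:-, EMIT:-] out:P2(v=0); in:P4
Tick 7: [PARSE:P5(v=3,ok=F), VALIDATE:P4(v=4,ok=F), TRANSFORM:P3(v=24,ok=T), EMIT:-] out:-; in:P5
Tick 8: [PARSE:-, VALIDATE:P5(v=3,ok=F), TRANSFORM:P4(v=0,ok=F), EMIT:P3(v=24,ok=T)] out:-; in:-
Tick 9: [PARSE:-, VALIDATE:-, TRANSFORM:P5(v=0,ok=F), EMIT:P4(v=0,ok=F)] out:P3(v=24); in:-
Tick 10: [PARSE:-, VALIDATE:-, TRANSFORM:-, EMIT:P5(v=0,ok=F)] out:P4(v=0); in:-
Tick 11: [PARSE:-, VALIDATE:-, TRANSFORM:-, EMIT:-] out:P5(v=0); in:-
P3: arrives tick 5, valid=True (id=3, id%3=0), emit tick 9, final value 24

Answer: 9 24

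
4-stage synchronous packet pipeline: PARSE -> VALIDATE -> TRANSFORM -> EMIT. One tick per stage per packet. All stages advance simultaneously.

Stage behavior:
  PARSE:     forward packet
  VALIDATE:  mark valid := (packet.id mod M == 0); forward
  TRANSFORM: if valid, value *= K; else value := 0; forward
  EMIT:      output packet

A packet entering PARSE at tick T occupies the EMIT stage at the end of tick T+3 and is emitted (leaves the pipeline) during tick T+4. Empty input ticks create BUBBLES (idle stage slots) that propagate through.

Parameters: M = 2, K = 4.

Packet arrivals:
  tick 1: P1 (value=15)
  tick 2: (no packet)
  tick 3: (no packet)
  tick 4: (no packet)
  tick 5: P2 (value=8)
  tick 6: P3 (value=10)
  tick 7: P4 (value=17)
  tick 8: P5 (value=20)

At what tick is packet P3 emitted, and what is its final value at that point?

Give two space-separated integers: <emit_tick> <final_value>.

Tick 1: [PARSE:P1(v=15,ok=F), VALIDATE:-, TRANSFORM:-, EMIT:-] out:-; in:P1
Tick 2: [PARSE:-, VALIDATE:P1(v=15,ok=F), TRANSFORM:-, EMIT:-] out:-; in:-
Tick 3: [PARSE:-, VALIDATE:-, TRANSFORM:P1(v=0,ok=F), EMIT:-] out:-; in:-
Tick 4: [PARSE:-, VALIDATE:-, TRANSFORM:-, EMIT:P1(v=0,ok=F)] out:-; in:-
Tick 5: [PARSE:P2(v=8,ok=F), VALIDATE:-, TRANSFORM:-, EMIT:-] out:P1(v=0); in:P2
Tick 6: [PARSE:P3(v=10,ok=F), VALIDATE:P2(v=8,ok=T), TRANSFORM:-, EMIT:-] out:-; in:P3
Tick 7: [PARSE:P4(v=17,ok=F), VALIDATE:P3(v=10,ok=F), TRANSFORM:P2(v=32,ok=T), EMIT:-] out:-; in:P4
Tick 8: [PARSE:P5(v=20,ok=F), VALIDATE:P4(v=17,ok=T), TRANSFORM:P3(v=0,ok=F), EMIT:P2(v=32,ok=T)] out:-; in:P5
Tick 9: [PARSE:-, VALIDATE:P5(v=20,ok=F), TRANSFORM:P4(v=68,ok=T), EMIT:P3(v=0,ok=F)] out:P2(v=32); in:-
Tick 10: [PARSE:-, VALIDATE:-, TRANSFORM:P5(v=0,ok=F), EMIT:P4(v=68,ok=T)] out:P3(v=0); in:-
Tick 11: [PARSE:-, VALIDATE:-, TRANSFORM:-, EMIT:P5(v=0,ok=F)] out:P4(v=68); in:-
Tick 12: [PARSE:-, VALIDATE:-, TRANSFORM:-, EMIT:-] out:P5(v=0); in:-
P3: arrives tick 6, valid=False (id=3, id%2=1), emit tick 10, final value 0

Answer: 10 0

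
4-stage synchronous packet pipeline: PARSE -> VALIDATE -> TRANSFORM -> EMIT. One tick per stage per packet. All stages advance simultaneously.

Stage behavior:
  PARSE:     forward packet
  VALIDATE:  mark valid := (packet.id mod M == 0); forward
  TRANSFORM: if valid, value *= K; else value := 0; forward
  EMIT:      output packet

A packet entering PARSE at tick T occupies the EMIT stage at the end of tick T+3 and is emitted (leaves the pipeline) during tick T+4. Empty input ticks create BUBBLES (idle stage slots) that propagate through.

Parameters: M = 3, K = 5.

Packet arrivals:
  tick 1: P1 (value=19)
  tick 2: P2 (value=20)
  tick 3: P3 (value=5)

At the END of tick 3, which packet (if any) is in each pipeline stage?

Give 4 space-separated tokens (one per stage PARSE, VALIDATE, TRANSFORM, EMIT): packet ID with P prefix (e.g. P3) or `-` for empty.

Tick 1: [PARSE:P1(v=19,ok=F), VALIDATE:-, TRANSFORM:-, EMIT:-] out:-; in:P1
Tick 2: [PARSE:P2(v=20,ok=F), VALIDATE:P1(v=19,ok=F), TRANSFORM:-, EMIT:-] out:-; in:P2
Tick 3: [PARSE:P3(v=5,ok=F), VALIDATE:P2(v=20,ok=F), TRANSFORM:P1(v=0,ok=F), EMIT:-] out:-; in:P3
At end of tick 3: ['P3', 'P2', 'P1', '-']

Answer: P3 P2 P1 -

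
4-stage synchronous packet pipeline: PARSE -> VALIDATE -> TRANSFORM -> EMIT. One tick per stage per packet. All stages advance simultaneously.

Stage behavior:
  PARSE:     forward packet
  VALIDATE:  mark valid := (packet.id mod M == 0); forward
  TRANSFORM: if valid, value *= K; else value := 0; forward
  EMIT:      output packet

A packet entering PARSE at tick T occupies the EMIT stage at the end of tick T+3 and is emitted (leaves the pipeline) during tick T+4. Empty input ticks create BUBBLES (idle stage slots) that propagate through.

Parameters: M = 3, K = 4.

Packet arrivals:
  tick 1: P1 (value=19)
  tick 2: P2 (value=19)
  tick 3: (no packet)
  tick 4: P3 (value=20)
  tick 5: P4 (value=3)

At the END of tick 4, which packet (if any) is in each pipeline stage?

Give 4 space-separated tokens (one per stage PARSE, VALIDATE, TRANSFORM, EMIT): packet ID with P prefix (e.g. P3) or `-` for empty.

Answer: P3 - P2 P1

Derivation:
Tick 1: [PARSE:P1(v=19,ok=F), VALIDATE:-, TRANSFORM:-, EMIT:-] out:-; in:P1
Tick 2: [PARSE:P2(v=19,ok=F), VALIDATE:P1(v=19,ok=F), TRANSFORM:-, EMIT:-] out:-; in:P2
Tick 3: [PARSE:-, VALIDATE:P2(v=19,ok=F), TRANSFORM:P1(v=0,ok=F), EMIT:-] out:-; in:-
Tick 4: [PARSE:P3(v=20,ok=F), VALIDATE:-, TRANSFORM:P2(v=0,ok=F), EMIT:P1(v=0,ok=F)] out:-; in:P3
At end of tick 4: ['P3', '-', 'P2', 'P1']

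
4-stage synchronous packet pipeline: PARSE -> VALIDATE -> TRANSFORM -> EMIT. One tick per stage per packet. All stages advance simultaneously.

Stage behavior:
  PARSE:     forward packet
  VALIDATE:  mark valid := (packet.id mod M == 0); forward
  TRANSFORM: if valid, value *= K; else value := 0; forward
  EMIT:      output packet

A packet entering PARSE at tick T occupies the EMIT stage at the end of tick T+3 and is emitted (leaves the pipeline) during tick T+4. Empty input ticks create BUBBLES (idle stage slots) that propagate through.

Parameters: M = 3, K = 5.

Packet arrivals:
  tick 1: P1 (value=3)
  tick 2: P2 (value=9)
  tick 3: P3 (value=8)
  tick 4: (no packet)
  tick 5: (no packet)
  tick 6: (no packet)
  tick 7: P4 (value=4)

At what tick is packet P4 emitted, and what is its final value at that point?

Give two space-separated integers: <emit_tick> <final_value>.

Answer: 11 0

Derivation:
Tick 1: [PARSE:P1(v=3,ok=F), VALIDATE:-, TRANSFORM:-, EMIT:-] out:-; in:P1
Tick 2: [PARSE:P2(v=9,ok=F), VALIDATE:P1(v=3,ok=F), TRANSFORM:-, EMIT:-] out:-; in:P2
Tick 3: [PARSE:P3(v=8,ok=F), VALIDATE:P2(v=9,ok=F), TRANSFORM:P1(v=0,ok=F), EMIT:-] out:-; in:P3
Tick 4: [PARSE:-, VALIDATE:P3(v=8,ok=T), TRANSFORM:P2(v=0,ok=F), EMIT:P1(v=0,ok=F)] out:-; in:-
Tick 5: [PARSE:-, VALIDATE:-, TRANSFORM:P3(v=40,ok=T), EMIT:P2(v=0,ok=F)] out:P1(v=0); in:-
Tick 6: [PARSE:-, VALIDATE:-, TRANSFORM:-, EMIT:P3(v=40,ok=T)] out:P2(v=0); in:-
Tick 7: [PARSE:P4(v=4,ok=F), VALIDATE:-, TRANSFORM:-, EMIT:-] out:P3(v=40); in:P4
Tick 8: [PARSE:-, VALIDATE:P4(v=4,ok=F), TRANSFORM:-, EMIT:-] out:-; in:-
Tick 9: [PARSE:-, VALIDATE:-, TRANSFORM:P4(v=0,ok=F), EMIT:-] out:-; in:-
Tick 10: [PARSE:-, VALIDATE:-, TRANSFORM:-, EMIT:P4(v=0,ok=F)] out:-; in:-
Tick 11: [PARSE:-, VALIDATE:-, TRANSFORM:-, EMIT:-] out:P4(v=0); in:-
P4: arrives tick 7, valid=False (id=4, id%3=1), emit tick 11, final value 0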